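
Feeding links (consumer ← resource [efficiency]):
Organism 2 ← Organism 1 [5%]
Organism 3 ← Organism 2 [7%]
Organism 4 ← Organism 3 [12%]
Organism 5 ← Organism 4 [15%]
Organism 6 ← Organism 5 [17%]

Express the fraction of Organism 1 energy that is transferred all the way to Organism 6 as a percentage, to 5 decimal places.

0.00107%

Product of link efficiencies: 0.05 × 0.07 × 0.12 × 0.15 × 0.17 = 0.00001071
As a percentage: 0.00001071 × 100 = 0.00107%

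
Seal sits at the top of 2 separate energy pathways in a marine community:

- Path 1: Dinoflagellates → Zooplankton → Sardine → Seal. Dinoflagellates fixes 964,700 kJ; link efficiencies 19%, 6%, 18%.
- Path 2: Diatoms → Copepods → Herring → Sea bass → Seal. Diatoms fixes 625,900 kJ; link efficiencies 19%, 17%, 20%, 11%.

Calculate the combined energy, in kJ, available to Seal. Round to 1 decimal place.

2424.3 kJ

Path 1: 964700 × 0.19 × 0.06 × 0.18 = 1979.5644 kJ
Path 2: 625900 × 0.19 × 0.17 × 0.2 × 0.11 = 444.76454 kJ
Total at Seal: 1979.5644 + 444.76454 = 2424.32894 kJ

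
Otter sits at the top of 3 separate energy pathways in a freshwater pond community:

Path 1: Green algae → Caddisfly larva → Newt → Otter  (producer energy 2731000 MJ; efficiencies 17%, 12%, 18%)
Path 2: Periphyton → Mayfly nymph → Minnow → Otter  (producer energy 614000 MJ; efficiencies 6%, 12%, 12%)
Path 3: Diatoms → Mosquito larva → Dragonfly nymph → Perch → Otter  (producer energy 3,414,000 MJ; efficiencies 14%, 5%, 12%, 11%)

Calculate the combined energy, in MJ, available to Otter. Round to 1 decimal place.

10874.2 MJ

Path 1: 2731000 × 0.17 × 0.12 × 0.18 = 10028.232 MJ
Path 2: 614000 × 0.06 × 0.12 × 0.12 = 530.496 MJ
Path 3: 3414000 × 0.14 × 0.05 × 0.12 × 0.11 = 315.4536 MJ
Total at Otter: 10028.232 + 530.496 + 315.4536 = 10874.1816 MJ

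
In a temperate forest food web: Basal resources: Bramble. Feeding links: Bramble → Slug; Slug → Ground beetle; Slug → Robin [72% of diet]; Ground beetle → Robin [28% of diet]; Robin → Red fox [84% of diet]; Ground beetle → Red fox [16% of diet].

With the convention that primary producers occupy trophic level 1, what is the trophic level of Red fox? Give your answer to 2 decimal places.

Slug: 1 + 1 = 2
Ground beetle: 1 + 2 = 3
Robin: 1 + (0.72×2 + 0.28×3) = 3.28
Red fox: 1 + (0.84×3.28 + 0.16×3) = 4.2352

4.24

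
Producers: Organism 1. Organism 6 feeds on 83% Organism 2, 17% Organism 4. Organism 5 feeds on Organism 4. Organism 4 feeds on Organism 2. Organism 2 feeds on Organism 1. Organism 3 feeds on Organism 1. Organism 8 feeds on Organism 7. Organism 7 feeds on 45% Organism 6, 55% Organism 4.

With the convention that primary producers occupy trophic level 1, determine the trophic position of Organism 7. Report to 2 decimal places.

Organism 2: 1 + 1 = 2
Organism 3: 1 + 1 = 2
Organism 4: 1 + 2 = 3
Organism 5: 1 + 3 = 4
Organism 6: 1 + (0.83×2 + 0.17×3) = 3.17
Organism 7: 1 + (0.45×3.17 + 0.55×3) = 4.0765
Organism 8: 1 + 4.0765 = 5.0765

4.08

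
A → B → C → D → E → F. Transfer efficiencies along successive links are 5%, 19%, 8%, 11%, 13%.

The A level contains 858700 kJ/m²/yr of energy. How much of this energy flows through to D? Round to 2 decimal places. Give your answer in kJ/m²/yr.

B: 858700 × 0.05 = 42935 kJ/m²/yr
C: 42935 × 0.19 = 8157.65 kJ/m²/yr
D: 8157.65 × 0.08 = 652.612 kJ/m²/yr

652.61 kJ/m²/yr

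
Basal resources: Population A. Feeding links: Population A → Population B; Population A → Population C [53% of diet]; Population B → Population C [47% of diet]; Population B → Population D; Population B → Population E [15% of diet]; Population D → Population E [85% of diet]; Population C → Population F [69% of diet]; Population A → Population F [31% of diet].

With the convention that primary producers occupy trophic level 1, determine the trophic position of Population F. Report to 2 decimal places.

Population B: 1 + 1 = 2
Population C: 1 + (0.53×1 + 0.47×2) = 2.47
Population D: 1 + 2 = 3
Population E: 1 + (0.15×2 + 0.85×3) = 3.85
Population F: 1 + (0.69×2.47 + 0.31×1) = 3.0143

3.01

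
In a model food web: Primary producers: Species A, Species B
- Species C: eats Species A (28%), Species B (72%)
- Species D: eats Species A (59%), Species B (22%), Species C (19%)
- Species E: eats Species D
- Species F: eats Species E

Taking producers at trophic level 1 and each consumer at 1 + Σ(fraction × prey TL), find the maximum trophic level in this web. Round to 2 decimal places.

4.19

Species C: 1 + (0.28×1 + 0.72×1) = 2
Species D: 1 + (0.59×1 + 0.22×1 + 0.19×2) = 2.19
Species E: 1 + 2.19 = 3.19
Species F: 1 + 3.19 = 4.19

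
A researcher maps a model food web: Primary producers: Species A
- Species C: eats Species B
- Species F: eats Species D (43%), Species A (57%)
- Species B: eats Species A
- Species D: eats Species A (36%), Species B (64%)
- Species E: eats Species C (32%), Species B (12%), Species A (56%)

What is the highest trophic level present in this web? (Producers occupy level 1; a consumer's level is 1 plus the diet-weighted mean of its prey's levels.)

3

Species B: 1 + 1 = 2
Species C: 1 + 2 = 3
Species D: 1 + (0.36×1 + 0.64×2) = 2.64
Species E: 1 + (0.32×3 + 0.12×2 + 0.56×1) = 2.76
Species F: 1 + (0.43×2.64 + 0.57×1) = 2.7052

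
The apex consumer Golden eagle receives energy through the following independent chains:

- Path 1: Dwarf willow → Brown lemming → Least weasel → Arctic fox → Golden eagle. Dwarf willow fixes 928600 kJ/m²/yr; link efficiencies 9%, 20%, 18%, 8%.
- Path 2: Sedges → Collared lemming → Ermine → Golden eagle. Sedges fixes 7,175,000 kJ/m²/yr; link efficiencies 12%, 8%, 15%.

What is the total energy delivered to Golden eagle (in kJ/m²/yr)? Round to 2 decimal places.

Path 1: 928600 × 0.09 × 0.2 × 0.18 × 0.08 = 240.69312 kJ/m²/yr
Path 2: 7175000 × 0.12 × 0.08 × 0.15 = 10332 kJ/m²/yr
Total at Golden eagle: 240.69312 + 10332 = 10572.69312 kJ/m²/yr

10572.69 kJ/m²/yr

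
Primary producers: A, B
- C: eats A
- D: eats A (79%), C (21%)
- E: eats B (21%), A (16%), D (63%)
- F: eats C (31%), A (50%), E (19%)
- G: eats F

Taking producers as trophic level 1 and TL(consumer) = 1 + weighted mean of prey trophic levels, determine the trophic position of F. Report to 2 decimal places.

C: 1 + 1 = 2
D: 1 + (0.79×1 + 0.21×2) = 2.21
E: 1 + (0.21×1 + 0.16×1 + 0.63×2.21) = 2.7623
F: 1 + (0.31×2 + 0.5×1 + 0.19×2.7623) = 2.644837
G: 1 + 2.644837 = 3.644837

2.64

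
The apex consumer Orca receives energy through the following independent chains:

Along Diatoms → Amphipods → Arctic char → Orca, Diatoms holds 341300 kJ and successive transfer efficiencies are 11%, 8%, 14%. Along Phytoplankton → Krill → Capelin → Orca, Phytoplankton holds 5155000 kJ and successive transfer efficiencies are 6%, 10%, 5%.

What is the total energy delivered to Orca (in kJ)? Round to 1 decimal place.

Via Diatoms: 341300 × 0.11 × 0.08 × 0.14 = 420.4816 kJ
Via Phytoplankton: 5155000 × 0.06 × 0.1 × 0.05 = 1546.5 kJ
Total at Orca: 420.4816 + 1546.5 = 1966.9816 kJ

1967.0 kJ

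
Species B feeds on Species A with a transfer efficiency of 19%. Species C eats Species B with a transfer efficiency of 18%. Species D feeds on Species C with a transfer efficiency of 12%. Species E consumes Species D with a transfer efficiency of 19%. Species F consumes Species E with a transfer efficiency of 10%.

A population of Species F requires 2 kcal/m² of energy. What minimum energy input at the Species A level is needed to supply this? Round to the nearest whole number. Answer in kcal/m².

25649 kcal/m²

Cumulative transfer efficiency: 0.19 × 0.18 × 0.12 × 0.19 × 0.1 = 0.000077976
Species A energy = 2 / 0.000077976 = 25649 kcal/m²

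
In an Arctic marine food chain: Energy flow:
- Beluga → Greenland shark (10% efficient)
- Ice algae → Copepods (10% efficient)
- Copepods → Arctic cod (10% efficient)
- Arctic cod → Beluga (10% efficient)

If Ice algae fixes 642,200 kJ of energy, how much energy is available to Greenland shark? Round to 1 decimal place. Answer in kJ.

64.2 kJ

Copepods: 642200 × 0.1 = 64220 kJ
Arctic cod: 64220 × 0.1 = 6422 kJ
Beluga: 6422 × 0.1 = 642.2 kJ
Greenland shark: 642.2 × 0.1 = 64.22 kJ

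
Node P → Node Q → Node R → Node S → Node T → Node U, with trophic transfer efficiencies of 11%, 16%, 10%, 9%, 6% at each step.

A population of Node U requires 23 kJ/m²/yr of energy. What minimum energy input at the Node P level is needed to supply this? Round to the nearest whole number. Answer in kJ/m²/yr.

2420034 kJ/m²/yr

Cumulative transfer efficiency: 0.11 × 0.16 × 0.1 × 0.09 × 0.06 = 0.000009504
Node P energy = 23 / 0.000009504 = 2420034 kJ/m²/yr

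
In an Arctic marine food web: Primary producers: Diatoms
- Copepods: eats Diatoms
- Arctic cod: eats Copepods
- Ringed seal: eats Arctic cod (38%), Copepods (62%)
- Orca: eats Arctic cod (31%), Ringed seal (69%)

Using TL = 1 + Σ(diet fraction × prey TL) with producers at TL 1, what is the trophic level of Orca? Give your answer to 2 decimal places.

4.26

Copepods: 1 + 1 = 2
Arctic cod: 1 + 2 = 3
Ringed seal: 1 + (0.38×3 + 0.62×2) = 3.38
Orca: 1 + (0.31×3 + 0.69×3.38) = 4.2622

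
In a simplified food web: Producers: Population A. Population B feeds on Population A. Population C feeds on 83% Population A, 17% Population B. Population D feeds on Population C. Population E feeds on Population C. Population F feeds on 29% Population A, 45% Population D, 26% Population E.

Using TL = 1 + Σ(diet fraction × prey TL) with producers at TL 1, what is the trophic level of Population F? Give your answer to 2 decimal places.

Population B: 1 + 1 = 2
Population C: 1 + (0.83×1 + 0.17×2) = 2.17
Population D: 1 + 2.17 = 3.17
Population E: 1 + 2.17 = 3.17
Population F: 1 + (0.29×1 + 0.45×3.17 + 0.26×3.17) = 3.5407

3.54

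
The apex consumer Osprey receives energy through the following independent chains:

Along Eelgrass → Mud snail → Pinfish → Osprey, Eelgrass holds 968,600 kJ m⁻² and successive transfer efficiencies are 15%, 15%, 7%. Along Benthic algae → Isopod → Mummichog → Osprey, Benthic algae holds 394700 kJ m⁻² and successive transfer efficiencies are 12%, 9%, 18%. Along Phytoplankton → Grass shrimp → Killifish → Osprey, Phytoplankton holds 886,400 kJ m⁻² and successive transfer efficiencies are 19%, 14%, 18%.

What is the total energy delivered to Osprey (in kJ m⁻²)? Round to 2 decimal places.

Via Eelgrass: 968600 × 0.15 × 0.15 × 0.07 = 1525.545 kJ m⁻²
Via Benthic algae: 394700 × 0.12 × 0.09 × 0.18 = 767.2968 kJ m⁻²
Via Phytoplankton: 886400 × 0.19 × 0.14 × 0.18 = 4244.0832 kJ m⁻²
Total at Osprey: 1525.545 + 767.2968 + 4244.0832 = 6536.925 kJ m⁻²

6536.93 kJ m⁻²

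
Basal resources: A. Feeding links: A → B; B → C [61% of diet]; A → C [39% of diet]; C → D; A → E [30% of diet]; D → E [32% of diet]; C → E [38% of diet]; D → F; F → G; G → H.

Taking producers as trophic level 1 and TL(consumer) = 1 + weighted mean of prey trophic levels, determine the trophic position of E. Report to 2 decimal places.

3.45

B: 1 + 1 = 2
C: 1 + (0.61×2 + 0.39×1) = 2.61
D: 1 + 2.61 = 3.61
E: 1 + (0.3×1 + 0.32×3.61 + 0.38×2.61) = 3.447
F: 1 + 3.61 = 4.61
G: 1 + 4.61 = 5.61
H: 1 + 5.61 = 6.61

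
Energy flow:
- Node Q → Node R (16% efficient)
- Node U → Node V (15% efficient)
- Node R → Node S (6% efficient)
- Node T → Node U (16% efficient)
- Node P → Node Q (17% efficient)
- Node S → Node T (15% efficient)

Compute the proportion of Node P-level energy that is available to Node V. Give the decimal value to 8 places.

0.00000588

Product of link efficiencies: 0.17 × 0.16 × 0.06 × 0.15 × 0.16 × 0.15 = 0.0000058752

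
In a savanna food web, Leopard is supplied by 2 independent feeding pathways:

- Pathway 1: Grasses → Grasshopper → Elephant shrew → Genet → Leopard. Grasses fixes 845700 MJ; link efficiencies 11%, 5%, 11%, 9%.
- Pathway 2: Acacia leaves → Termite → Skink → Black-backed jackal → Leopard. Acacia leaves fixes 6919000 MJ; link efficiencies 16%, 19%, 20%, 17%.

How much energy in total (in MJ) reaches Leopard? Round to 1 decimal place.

7197.5 MJ

Pathway 1: 845700 × 0.11 × 0.05 × 0.11 × 0.09 = 46.048365 MJ
Pathway 2: 6919000 × 0.16 × 0.19 × 0.2 × 0.17 = 7151.4784 MJ
Total at Leopard: 46.048365 + 7151.4784 = 7197.526765 MJ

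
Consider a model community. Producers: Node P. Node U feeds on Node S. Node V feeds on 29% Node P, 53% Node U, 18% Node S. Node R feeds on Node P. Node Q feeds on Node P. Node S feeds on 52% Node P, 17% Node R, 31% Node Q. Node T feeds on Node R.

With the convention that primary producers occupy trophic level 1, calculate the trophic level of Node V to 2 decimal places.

3.58

Node Q: 1 + 1 = 2
Node R: 1 + 1 = 2
Node S: 1 + (0.52×1 + 0.17×2 + 0.31×2) = 2.48
Node T: 1 + 2 = 3
Node U: 1 + 2.48 = 3.48
Node V: 1 + (0.29×1 + 0.53×3.48 + 0.18×2.48) = 3.5808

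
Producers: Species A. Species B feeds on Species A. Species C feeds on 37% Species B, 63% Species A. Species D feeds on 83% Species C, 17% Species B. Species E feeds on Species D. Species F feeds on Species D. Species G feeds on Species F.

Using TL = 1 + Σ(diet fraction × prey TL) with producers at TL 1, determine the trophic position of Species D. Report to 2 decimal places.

Species B: 1 + 1 = 2
Species C: 1 + (0.37×2 + 0.63×1) = 2.37
Species D: 1 + (0.83×2.37 + 0.17×2) = 3.3071
Species E: 1 + 3.3071 = 4.3071
Species F: 1 + 3.3071 = 4.3071
Species G: 1 + 4.3071 = 5.3071

3.31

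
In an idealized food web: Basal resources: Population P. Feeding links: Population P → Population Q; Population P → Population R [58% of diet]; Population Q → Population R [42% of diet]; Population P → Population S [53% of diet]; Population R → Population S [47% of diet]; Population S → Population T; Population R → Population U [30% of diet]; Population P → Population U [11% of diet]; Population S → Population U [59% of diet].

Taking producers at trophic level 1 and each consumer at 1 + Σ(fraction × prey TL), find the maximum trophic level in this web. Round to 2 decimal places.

3.67

Population Q: 1 + 1 = 2
Population R: 1 + (0.58×1 + 0.42×2) = 2.42
Population S: 1 + (0.53×1 + 0.47×2.42) = 2.6674
Population T: 1 + 2.6674 = 3.6674
Population U: 1 + (0.3×2.42 + 0.11×1 + 0.59×2.6674) = 3.409766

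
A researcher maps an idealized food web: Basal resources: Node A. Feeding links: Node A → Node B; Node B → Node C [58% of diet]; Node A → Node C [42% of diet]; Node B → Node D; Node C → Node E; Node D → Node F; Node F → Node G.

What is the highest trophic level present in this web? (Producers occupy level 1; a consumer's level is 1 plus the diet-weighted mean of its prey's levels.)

5

Node B: 1 + 1 = 2
Node C: 1 + (0.58×2 + 0.42×1) = 2.58
Node D: 1 + 2 = 3
Node E: 1 + 2.58 = 3.58
Node F: 1 + 3 = 4
Node G: 1 + 4 = 5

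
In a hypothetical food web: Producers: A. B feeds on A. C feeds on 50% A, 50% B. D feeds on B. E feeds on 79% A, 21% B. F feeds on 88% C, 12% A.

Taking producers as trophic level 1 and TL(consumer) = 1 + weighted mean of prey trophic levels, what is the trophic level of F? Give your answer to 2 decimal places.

B: 1 + 1 = 2
C: 1 + (0.5×1 + 0.5×2) = 2.5
D: 1 + 2 = 3
E: 1 + (0.79×1 + 0.21×2) = 2.21
F: 1 + (0.88×2.5 + 0.12×1) = 3.32

3.32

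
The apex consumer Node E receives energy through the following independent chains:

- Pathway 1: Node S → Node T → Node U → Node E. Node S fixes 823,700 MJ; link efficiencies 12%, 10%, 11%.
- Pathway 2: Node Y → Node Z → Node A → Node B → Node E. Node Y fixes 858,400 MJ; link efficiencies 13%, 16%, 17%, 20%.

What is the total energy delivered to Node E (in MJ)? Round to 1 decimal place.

Pathway 1: 823700 × 0.12 × 0.1 × 0.11 = 1087.284 MJ
Pathway 2: 858400 × 0.13 × 0.16 × 0.17 × 0.2 = 607.06048 MJ
Total at Node E: 1087.284 + 607.06048 = 1694.34448 MJ

1694.3 MJ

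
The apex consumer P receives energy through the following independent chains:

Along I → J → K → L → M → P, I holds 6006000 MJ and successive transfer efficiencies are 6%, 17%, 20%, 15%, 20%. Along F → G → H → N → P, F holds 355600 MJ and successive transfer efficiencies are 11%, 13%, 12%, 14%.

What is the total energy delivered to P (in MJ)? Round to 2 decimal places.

453.00 MJ

Via I: 6006000 × 0.06 × 0.17 × 0.2 × 0.15 × 0.2 = 367.5672 MJ
Via F: 355600 × 0.11 × 0.13 × 0.12 × 0.14 = 85.429344 MJ
Total at P: 367.5672 + 85.429344 = 452.996544 MJ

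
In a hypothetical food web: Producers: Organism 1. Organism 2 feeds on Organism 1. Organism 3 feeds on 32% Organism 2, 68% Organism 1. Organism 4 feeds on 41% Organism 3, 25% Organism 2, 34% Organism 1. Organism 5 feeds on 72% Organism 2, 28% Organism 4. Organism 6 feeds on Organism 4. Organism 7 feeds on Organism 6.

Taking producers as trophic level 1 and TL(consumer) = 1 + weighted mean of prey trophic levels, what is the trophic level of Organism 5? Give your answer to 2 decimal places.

Organism 2: 1 + 1 = 2
Organism 3: 1 + (0.32×2 + 0.68×1) = 2.32
Organism 4: 1 + (0.41×2.32 + 0.25×2 + 0.34×1) = 2.7912
Organism 5: 1 + (0.72×2 + 0.28×2.7912) = 3.221536
Organism 6: 1 + 2.7912 = 3.7912
Organism 7: 1 + 3.7912 = 4.7912

3.22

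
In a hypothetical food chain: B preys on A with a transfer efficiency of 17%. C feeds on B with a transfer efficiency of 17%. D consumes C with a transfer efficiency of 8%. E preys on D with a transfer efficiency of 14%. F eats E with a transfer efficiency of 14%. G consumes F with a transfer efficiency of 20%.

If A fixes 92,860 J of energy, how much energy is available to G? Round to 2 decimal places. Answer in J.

0.84 J

B: 92860 × 0.17 = 15786.2 J
C: 15786.2 × 0.17 = 2683.654 J
D: 2683.654 × 0.08 = 214.69232 J
E: 214.69232 × 0.14 = 30.0569248 J
F: 30.0569248 × 0.14 = 4.207969472 J
G: 4.207969472 × 0.2 = 0.8415938944 J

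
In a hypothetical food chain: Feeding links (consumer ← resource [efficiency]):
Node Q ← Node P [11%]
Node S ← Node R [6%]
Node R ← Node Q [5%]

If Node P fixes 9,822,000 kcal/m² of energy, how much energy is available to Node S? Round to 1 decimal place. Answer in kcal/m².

Node Q: 9822000 × 0.11 = 1080420 kcal/m²
Node R: 1080420 × 0.05 = 54021 kcal/m²
Node S: 54021 × 0.06 = 3241.26 kcal/m²

3241.3 kcal/m²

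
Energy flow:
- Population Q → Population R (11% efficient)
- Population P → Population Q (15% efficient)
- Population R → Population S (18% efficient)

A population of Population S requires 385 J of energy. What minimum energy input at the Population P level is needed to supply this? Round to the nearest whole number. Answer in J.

129630 J

Cumulative transfer efficiency: 0.15 × 0.11 × 0.18 = 0.00297
Population P energy = 385 / 0.00297 = 129630 J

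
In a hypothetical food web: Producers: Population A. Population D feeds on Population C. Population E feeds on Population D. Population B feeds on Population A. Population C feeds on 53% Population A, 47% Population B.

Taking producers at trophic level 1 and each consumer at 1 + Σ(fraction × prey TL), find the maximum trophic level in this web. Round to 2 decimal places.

4.47

Population B: 1 + 1 = 2
Population C: 1 + (0.53×1 + 0.47×2) = 2.47
Population D: 1 + 2.47 = 3.47
Population E: 1 + 3.47 = 4.47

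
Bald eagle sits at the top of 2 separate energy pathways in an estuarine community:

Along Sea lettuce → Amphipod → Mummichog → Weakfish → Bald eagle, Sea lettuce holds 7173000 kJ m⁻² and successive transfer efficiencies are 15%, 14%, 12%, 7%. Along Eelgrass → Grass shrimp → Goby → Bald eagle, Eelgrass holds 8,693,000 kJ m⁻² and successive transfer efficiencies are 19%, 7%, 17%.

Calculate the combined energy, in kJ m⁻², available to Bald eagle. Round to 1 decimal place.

20920.2 kJ m⁻²

Via Sea lettuce: 7173000 × 0.15 × 0.14 × 0.12 × 0.07 = 1265.3172 kJ m⁻²
Via Eelgrass: 8693000 × 0.19 × 0.07 × 0.17 = 19654.873 kJ m⁻²
Total at Bald eagle: 1265.3172 + 19654.873 = 20920.1902 kJ m⁻²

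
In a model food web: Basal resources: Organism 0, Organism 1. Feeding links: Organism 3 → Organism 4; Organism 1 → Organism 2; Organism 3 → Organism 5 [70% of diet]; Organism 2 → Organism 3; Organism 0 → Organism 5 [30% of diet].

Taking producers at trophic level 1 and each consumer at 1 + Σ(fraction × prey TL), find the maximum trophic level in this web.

4

Organism 2: 1 + 1 = 2
Organism 3: 1 + 2 = 3
Organism 4: 1 + 3 = 4
Organism 5: 1 + (0.3×1 + 0.7×3) = 3.4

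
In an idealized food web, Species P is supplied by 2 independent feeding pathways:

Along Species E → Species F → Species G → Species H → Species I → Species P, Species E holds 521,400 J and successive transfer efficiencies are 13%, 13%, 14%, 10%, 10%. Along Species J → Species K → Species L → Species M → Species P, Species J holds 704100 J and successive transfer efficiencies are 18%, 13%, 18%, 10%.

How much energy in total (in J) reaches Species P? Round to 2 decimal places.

Via Species E: 521400 × 0.13 × 0.13 × 0.14 × 0.1 × 0.1 = 12.336324 J
Via Species J: 704100 × 0.18 × 0.13 × 0.18 × 0.1 = 296.56692 J
Total at Species P: 12.336324 + 296.56692 = 308.903244 J

308.90 J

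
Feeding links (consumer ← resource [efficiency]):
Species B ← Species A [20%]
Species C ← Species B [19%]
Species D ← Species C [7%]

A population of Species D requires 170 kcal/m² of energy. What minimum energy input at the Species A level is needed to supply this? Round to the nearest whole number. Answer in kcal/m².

63910 kcal/m²

Cumulative transfer efficiency: 0.2 × 0.19 × 0.07 = 0.00266
Species A energy = 170 / 0.00266 = 63910 kcal/m²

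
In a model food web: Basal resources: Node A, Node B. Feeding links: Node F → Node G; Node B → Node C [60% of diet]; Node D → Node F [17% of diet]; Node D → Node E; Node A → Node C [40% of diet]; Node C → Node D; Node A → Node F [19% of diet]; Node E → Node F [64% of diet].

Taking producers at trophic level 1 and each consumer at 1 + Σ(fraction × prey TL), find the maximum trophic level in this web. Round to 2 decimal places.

Node C: 1 + (0.6×1 + 0.4×1) = 2
Node D: 1 + 2 = 3
Node E: 1 + 3 = 4
Node F: 1 + (0.19×1 + 0.64×4 + 0.17×3) = 4.26
Node G: 1 + 4.26 = 5.26

5.26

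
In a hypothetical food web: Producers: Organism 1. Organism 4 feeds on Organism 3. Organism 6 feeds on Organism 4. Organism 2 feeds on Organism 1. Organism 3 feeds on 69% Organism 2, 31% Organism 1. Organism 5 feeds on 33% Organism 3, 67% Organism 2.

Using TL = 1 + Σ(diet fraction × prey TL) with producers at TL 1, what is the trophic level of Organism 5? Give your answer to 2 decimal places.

Organism 2: 1 + 1 = 2
Organism 3: 1 + (0.69×2 + 0.31×1) = 2.69
Organism 4: 1 + 2.69 = 3.69
Organism 5: 1 + (0.33×2.69 + 0.67×2) = 3.2277
Organism 6: 1 + 3.69 = 4.69

3.23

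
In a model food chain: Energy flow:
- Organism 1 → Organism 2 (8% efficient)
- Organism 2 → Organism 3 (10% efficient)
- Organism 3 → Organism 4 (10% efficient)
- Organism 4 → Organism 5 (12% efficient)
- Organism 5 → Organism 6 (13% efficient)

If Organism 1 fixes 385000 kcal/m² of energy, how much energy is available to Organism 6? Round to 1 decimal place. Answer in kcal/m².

4.8 kcal/m²

Organism 2: 385000 × 0.08 = 30800 kcal/m²
Organism 3: 30800 × 0.1 = 3080 kcal/m²
Organism 4: 3080 × 0.1 = 308 kcal/m²
Organism 5: 308 × 0.12 = 36.96 kcal/m²
Organism 6: 36.96 × 0.13 = 4.8048 kcal/m²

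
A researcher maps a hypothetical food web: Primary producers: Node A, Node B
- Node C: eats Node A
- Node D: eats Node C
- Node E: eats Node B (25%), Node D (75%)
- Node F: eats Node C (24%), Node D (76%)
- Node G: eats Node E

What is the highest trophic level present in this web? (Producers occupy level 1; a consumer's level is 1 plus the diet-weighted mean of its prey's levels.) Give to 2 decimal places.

4.50

Node C: 1 + 1 = 2
Node D: 1 + 2 = 3
Node E: 1 + (0.25×1 + 0.75×3) = 3.5
Node F: 1 + (0.24×2 + 0.76×3) = 3.76
Node G: 1 + 3.5 = 4.5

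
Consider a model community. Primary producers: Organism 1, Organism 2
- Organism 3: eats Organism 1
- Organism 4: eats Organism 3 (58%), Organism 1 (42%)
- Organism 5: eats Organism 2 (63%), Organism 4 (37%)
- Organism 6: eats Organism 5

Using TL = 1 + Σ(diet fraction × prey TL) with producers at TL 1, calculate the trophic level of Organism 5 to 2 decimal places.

Organism 3: 1 + 1 = 2
Organism 4: 1 + (0.58×2 + 0.42×1) = 2.58
Organism 5: 1 + (0.63×1 + 0.37×2.58) = 2.5846
Organism 6: 1 + 2.5846 = 3.5846

2.58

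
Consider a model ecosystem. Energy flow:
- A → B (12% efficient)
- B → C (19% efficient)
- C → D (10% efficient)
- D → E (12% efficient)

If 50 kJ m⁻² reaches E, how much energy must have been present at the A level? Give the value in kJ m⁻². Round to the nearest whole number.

182749 kJ m⁻²

Cumulative transfer efficiency: 0.12 × 0.19 × 0.1 × 0.12 = 0.0002736
A energy = 50 / 0.0002736 = 182749 kJ m⁻²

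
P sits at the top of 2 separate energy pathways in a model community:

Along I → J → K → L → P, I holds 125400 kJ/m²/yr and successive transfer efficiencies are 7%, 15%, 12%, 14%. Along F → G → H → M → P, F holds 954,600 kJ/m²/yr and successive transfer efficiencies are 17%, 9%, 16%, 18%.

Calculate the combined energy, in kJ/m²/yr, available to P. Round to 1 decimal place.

Via I: 125400 × 0.07 × 0.15 × 0.12 × 0.14 = 22.12056 kJ/m²/yr
Via F: 954600 × 0.17 × 0.09 × 0.16 × 0.18 = 420.634944 kJ/m²/yr
Total at P: 22.12056 + 420.634944 = 442.755504 kJ/m²/yr

442.8 kJ/m²/yr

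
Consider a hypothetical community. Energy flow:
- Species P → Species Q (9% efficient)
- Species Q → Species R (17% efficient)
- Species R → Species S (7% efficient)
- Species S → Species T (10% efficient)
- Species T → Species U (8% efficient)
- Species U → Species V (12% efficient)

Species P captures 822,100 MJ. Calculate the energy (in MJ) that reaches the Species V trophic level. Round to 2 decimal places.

0.85 MJ

Species Q: 822100 × 0.09 = 73989 MJ
Species R: 73989 × 0.17 = 12578.13 MJ
Species S: 12578.13 × 0.07 = 880.4691 MJ
Species T: 880.4691 × 0.1 = 88.04691 MJ
Species U: 88.04691 × 0.08 = 7.0437528 MJ
Species V: 7.0437528 × 0.12 = 0.845250336 MJ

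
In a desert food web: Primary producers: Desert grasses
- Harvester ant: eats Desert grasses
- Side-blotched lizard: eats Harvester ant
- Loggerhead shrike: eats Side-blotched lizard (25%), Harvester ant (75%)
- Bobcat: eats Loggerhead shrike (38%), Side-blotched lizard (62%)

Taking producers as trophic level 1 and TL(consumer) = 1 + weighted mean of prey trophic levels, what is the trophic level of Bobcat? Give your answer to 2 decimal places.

Harvester ant: 1 + 1 = 2
Side-blotched lizard: 1 + 2 = 3
Loggerhead shrike: 1 + (0.25×3 + 0.75×2) = 3.25
Bobcat: 1 + (0.38×3.25 + 0.62×3) = 4.095

4.10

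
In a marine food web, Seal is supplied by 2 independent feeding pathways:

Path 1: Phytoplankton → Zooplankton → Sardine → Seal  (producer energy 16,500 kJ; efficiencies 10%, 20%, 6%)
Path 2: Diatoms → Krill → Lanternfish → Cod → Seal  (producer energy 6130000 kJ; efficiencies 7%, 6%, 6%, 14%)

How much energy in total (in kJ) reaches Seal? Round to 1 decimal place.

Path 1: 16500 × 0.1 × 0.2 × 0.06 = 19.8 kJ
Path 2: 6130000 × 0.07 × 0.06 × 0.06 × 0.14 = 216.2664 kJ
Total at Seal: 19.8 + 216.2664 = 236.0664 kJ

236.1 kJ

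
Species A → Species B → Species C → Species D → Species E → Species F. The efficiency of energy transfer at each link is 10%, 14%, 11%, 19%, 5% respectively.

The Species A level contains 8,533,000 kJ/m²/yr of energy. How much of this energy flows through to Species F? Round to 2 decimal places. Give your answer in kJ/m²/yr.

124.84 kJ/m²/yr

Species B: 8533000 × 0.1 = 853300 kJ/m²/yr
Species C: 853300 × 0.14 = 119462 kJ/m²/yr
Species D: 119462 × 0.11 = 13140.82 kJ/m²/yr
Species E: 13140.82 × 0.19 = 2496.7558 kJ/m²/yr
Species F: 2496.7558 × 0.05 = 124.83779 kJ/m²/yr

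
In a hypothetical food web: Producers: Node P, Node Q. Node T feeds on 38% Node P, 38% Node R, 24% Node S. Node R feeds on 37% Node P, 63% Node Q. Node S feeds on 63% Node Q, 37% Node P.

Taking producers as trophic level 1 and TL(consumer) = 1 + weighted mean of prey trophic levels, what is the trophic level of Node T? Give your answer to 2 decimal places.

2.62

Node R: 1 + (0.37×1 + 0.63×1) = 2
Node S: 1 + (0.63×1 + 0.37×1) = 2
Node T: 1 + (0.38×1 + 0.38×2 + 0.24×2) = 2.62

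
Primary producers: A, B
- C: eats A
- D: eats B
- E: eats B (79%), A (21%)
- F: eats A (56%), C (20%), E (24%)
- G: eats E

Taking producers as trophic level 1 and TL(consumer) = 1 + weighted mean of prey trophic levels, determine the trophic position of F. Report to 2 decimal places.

C: 1 + 1 = 2
D: 1 + 1 = 2
E: 1 + (0.79×1 + 0.21×1) = 2
F: 1 + (0.56×1 + 0.2×2 + 0.24×2) = 2.44
G: 1 + 2 = 3

2.44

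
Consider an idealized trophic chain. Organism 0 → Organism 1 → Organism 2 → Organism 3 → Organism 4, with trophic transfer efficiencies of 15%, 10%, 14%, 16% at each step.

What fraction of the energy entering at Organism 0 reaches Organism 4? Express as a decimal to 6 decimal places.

0.000336

Product of link efficiencies: 0.15 × 0.1 × 0.14 × 0.16 = 0.000336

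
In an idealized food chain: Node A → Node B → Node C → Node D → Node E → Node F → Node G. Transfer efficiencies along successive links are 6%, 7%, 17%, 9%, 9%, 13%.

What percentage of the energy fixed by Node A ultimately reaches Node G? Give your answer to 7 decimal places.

0.0000752%

Product of link efficiencies: 0.06 × 0.07 × 0.17 × 0.09 × 0.09 × 0.13 = 0.000000751842
As a percentage: 0.000000751842 × 100 = 0.0000752%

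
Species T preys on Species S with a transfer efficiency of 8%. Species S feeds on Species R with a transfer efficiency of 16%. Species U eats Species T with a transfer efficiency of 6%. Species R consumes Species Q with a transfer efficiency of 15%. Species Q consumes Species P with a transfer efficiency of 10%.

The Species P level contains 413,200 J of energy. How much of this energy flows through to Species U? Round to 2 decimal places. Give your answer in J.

Species Q: 413200 × 0.1 = 41320 J
Species R: 41320 × 0.15 = 6198 J
Species S: 6198 × 0.16 = 991.68 J
Species T: 991.68 × 0.08 = 79.3344 J
Species U: 79.3344 × 0.06 = 4.760064 J

4.76 J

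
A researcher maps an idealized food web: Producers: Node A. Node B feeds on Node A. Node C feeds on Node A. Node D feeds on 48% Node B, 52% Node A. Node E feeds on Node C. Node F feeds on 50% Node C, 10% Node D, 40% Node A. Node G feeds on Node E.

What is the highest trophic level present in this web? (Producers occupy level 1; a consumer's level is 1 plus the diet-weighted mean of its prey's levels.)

4

Node B: 1 + 1 = 2
Node C: 1 + 1 = 2
Node D: 1 + (0.48×2 + 0.52×1) = 2.48
Node E: 1 + 2 = 3
Node F: 1 + (0.5×2 + 0.1×2.48 + 0.4×1) = 2.648
Node G: 1 + 3 = 4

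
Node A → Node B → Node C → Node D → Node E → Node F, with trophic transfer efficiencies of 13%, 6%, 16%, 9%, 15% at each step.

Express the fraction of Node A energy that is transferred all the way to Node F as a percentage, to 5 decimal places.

0.00168%

Product of link efficiencies: 0.13 × 0.06 × 0.16 × 0.09 × 0.15 = 0.000016848
As a percentage: 0.000016848 × 100 = 0.00168%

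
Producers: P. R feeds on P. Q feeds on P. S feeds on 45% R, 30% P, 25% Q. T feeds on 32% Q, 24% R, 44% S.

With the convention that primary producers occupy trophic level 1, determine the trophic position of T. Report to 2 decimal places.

Q: 1 + 1 = 2
R: 1 + 1 = 2
S: 1 + (0.45×2 + 0.3×1 + 0.25×2) = 2.7
T: 1 + (0.32×2 + 0.24×2 + 0.44×2.7) = 3.308

3.31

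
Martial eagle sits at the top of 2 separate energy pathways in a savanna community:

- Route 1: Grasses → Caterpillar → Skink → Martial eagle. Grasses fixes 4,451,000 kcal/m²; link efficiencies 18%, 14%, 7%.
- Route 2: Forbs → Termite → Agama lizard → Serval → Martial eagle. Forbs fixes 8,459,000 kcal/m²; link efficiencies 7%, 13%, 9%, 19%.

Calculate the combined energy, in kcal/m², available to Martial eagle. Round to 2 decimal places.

9167.87 kcal/m²

Route 1: 4451000 × 0.18 × 0.14 × 0.07 = 7851.564 kcal/m²
Route 2: 8459000 × 0.07 × 0.13 × 0.09 × 0.19 = 1316.30499 kcal/m²
Total at Martial eagle: 7851.564 + 1316.30499 = 9167.86899 kcal/m²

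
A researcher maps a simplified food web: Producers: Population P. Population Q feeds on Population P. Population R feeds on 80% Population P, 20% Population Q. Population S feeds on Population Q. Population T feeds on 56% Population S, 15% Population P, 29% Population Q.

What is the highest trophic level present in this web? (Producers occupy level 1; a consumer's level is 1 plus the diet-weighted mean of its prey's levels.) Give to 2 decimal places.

Population Q: 1 + 1 = 2
Population R: 1 + (0.8×1 + 0.2×2) = 2.2
Population S: 1 + 2 = 3
Population T: 1 + (0.56×3 + 0.15×1 + 0.29×2) = 3.41

3.41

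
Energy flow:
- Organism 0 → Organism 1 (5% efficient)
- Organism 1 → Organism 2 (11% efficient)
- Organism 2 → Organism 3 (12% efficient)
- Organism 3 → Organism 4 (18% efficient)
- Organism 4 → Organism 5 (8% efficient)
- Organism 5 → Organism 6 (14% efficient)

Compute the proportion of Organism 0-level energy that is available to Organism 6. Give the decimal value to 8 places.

0.00000133

Product of link efficiencies: 0.05 × 0.11 × 0.12 × 0.18 × 0.08 × 0.14 = 0.00000133056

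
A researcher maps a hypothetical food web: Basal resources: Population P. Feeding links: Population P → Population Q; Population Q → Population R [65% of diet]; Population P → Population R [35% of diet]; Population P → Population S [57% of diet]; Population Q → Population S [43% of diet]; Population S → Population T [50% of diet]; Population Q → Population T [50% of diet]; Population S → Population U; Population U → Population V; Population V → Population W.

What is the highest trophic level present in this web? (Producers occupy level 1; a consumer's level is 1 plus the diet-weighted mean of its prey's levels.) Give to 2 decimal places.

5.43

Population Q: 1 + 1 = 2
Population R: 1 + (0.65×2 + 0.35×1) = 2.65
Population S: 1 + (0.57×1 + 0.43×2) = 2.43
Population T: 1 + (0.5×2.43 + 0.5×2) = 3.215
Population U: 1 + 2.43 = 3.43
Population V: 1 + 3.43 = 4.43
Population W: 1 + 4.43 = 5.43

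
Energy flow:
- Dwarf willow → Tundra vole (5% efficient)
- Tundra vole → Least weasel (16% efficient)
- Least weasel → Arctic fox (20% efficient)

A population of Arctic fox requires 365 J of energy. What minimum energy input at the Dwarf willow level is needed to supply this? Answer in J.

228125 J

Cumulative transfer efficiency: 0.05 × 0.16 × 0.2 = 0.0016
Dwarf willow energy = 365 / 0.0016 = 228125 J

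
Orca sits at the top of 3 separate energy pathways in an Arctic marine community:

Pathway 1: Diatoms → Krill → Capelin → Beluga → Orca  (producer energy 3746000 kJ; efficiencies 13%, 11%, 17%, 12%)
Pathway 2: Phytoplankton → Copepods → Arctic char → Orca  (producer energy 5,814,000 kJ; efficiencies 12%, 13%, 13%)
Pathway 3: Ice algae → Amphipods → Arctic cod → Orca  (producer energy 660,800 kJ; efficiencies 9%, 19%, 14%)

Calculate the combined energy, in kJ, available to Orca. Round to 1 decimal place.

14465.5 kJ

Pathway 1: 3746000 × 0.13 × 0.11 × 0.17 × 0.12 = 1092.78312 kJ
Pathway 2: 5814000 × 0.12 × 0.13 × 0.13 = 11790.792 kJ
Pathway 3: 660800 × 0.09 × 0.19 × 0.14 = 1581.9552 kJ
Total at Orca: 1092.78312 + 11790.792 + 1581.9552 = 14465.53032 kJ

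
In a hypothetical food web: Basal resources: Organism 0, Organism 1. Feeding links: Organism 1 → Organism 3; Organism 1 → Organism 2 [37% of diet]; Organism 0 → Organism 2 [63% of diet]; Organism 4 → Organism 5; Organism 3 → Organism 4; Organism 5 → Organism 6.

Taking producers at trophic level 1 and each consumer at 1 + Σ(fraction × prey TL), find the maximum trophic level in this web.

5

Organism 2: 1 + (0.37×1 + 0.63×1) = 2
Organism 3: 1 + 1 = 2
Organism 4: 1 + 2 = 3
Organism 5: 1 + 3 = 4
Organism 6: 1 + 4 = 5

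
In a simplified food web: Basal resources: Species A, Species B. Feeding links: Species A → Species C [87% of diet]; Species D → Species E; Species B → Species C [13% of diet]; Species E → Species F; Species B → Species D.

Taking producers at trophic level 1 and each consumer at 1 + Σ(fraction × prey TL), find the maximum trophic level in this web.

4

Species C: 1 + (0.87×1 + 0.13×1) = 2
Species D: 1 + 1 = 2
Species E: 1 + 2 = 3
Species F: 1 + 3 = 4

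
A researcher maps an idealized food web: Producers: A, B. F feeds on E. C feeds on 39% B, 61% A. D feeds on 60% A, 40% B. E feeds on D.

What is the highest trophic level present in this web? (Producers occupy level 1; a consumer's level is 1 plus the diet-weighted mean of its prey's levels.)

C: 1 + (0.39×1 + 0.61×1) = 2
D: 1 + (0.6×1 + 0.4×1) = 2
E: 1 + 2 = 3
F: 1 + 3 = 4

4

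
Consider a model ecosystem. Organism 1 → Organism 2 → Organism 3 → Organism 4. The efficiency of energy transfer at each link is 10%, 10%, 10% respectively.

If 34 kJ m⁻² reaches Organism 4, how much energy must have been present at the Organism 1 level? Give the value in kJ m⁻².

Cumulative transfer efficiency: 0.1 × 0.1 × 0.1 = 0.001
Organism 1 energy = 34 / 0.001 = 34000 kJ m⁻²

34000 kJ m⁻²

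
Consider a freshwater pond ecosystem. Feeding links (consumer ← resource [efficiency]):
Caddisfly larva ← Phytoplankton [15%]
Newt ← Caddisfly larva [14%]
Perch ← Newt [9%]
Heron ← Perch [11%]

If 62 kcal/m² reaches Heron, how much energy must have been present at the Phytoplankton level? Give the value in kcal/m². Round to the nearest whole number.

298220 kcal/m²

Cumulative transfer efficiency: 0.15 × 0.14 × 0.09 × 0.11 = 0.0002079
Phytoplankton energy = 62 / 0.0002079 = 298220 kcal/m²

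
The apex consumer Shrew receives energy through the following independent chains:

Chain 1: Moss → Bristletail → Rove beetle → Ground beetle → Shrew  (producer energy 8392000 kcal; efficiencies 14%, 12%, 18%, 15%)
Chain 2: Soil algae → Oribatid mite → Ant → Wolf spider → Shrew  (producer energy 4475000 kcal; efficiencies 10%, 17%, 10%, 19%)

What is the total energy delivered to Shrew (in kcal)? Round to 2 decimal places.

5252.04 kcal

Chain 1: 8392000 × 0.14 × 0.12 × 0.18 × 0.15 = 3806.6112 kcal
Chain 2: 4475000 × 0.1 × 0.17 × 0.1 × 0.19 = 1445.425 kcal
Total at Shrew: 3806.6112 + 1445.425 = 5252.0362 kcal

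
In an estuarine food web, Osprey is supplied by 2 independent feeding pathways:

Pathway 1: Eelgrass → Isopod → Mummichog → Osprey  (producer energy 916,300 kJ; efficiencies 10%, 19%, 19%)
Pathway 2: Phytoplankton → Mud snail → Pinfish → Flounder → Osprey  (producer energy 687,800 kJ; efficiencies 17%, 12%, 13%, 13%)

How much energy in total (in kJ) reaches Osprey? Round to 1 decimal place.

Pathway 1: 916300 × 0.1 × 0.19 × 0.19 = 3307.843 kJ
Pathway 2: 687800 × 0.17 × 0.12 × 0.13 × 0.13 = 237.125928 kJ
Total at Osprey: 3307.843 + 237.125928 = 3544.968928 kJ

3545.0 kJ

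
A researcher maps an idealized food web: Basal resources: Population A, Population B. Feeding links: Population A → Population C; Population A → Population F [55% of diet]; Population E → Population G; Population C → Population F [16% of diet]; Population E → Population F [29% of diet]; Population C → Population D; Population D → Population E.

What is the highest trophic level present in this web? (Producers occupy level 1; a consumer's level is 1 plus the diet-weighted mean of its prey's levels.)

Population C: 1 + 1 = 2
Population D: 1 + 2 = 3
Population E: 1 + 3 = 4
Population F: 1 + (0.16×2 + 0.29×4 + 0.55×1) = 3.03
Population G: 1 + 4 = 5

5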